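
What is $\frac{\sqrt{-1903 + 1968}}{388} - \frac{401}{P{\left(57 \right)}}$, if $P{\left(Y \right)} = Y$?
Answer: $- \frac{401}{57} + \frac{\sqrt{65}}{388} \approx -7.0143$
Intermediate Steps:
$\frac{\sqrt{-1903 + 1968}}{388} - \frac{401}{P{\left(57 \right)}} = \frac{\sqrt{-1903 + 1968}}{388} - \frac{401}{57} = \sqrt{65} \cdot \frac{1}{388} - \frac{401}{57} = \frac{\sqrt{65}}{388} - \frac{401}{57} = - \frac{401}{57} + \frac{\sqrt{65}}{388}$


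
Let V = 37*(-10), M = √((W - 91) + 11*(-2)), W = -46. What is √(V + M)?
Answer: √(-370 + I*√159) ≈ 0.3277 + 19.238*I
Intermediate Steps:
M = I*√159 (M = √((-46 - 91) + 11*(-2)) = √(-137 - 22) = √(-159) = I*√159 ≈ 12.61*I)
V = -370
√(V + M) = √(-370 + I*√159)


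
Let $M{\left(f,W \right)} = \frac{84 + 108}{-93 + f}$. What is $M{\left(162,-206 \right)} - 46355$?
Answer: $- \frac{1066101}{23} \approx -46352.0$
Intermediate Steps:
$M{\left(f,W \right)} = \frac{192}{-93 + f}$
$M{\left(162,-206 \right)} - 46355 = \frac{192}{-93 + 162} - 46355 = \frac{192}{69} - 46355 = 192 \cdot \frac{1}{69} - 46355 = \frac{64}{23} - 46355 = - \frac{1066101}{23}$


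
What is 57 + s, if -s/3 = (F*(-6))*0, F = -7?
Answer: 57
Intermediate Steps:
s = 0 (s = -3*(-7*(-6))*0 = -126*0 = -3*0 = 0)
57 + s = 57 + 0 = 57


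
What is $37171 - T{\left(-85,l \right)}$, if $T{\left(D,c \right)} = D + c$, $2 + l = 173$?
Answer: $37085$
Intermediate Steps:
$l = 171$ ($l = -2 + 173 = 171$)
$37171 - T{\left(-85,l \right)} = 37171 - \left(-85 + 171\right) = 37171 - 86 = 37085$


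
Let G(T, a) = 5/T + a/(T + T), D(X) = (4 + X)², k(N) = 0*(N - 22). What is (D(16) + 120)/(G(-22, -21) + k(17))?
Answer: 2080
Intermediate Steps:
k(N) = 0 (k(N) = 0*(-22 + N) = 0)
G(T, a) = 5/T + a/(2*T) (G(T, a) = 5/T + a/((2*T)) = 5/T + a*(1/(2*T)) = 5/T + a/(2*T))
(D(16) + 120)/(G(-22, -21) + k(17)) = ((4 + 16)² + 120)/((½)*(10 - 21)/(-22) + 0) = (20² + 120)/((½)*(-1/22)*(-11) + 0) = (400 + 120)/(¼ + 0) = 520/(¼) = 520*4 = 2080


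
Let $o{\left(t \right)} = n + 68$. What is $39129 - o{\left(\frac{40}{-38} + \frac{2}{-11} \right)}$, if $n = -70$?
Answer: $39131$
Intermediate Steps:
$o{\left(t \right)} = -2$ ($o{\left(t \right)} = -70 + 68 = -2$)
$39129 - o{\left(\frac{40}{-38} + \frac{2}{-11} \right)} = 39129 - -2 = 39129 + 2 = 39131$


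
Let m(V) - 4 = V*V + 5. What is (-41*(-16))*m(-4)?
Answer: 16400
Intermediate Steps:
m(V) = 9 + V² (m(V) = 4 + (V*V + 5) = 4 + (V² + 5) = 4 + (5 + V²) = 9 + V²)
(-41*(-16))*m(-4) = (-41*(-16))*(9 + (-4)²) = 656*(9 + 16) = 656*25 = 16400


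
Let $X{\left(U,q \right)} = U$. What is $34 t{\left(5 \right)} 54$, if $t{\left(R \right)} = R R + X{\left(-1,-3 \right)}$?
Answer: $44064$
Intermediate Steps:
$t{\left(R \right)} = -1 + R^{2}$ ($t{\left(R \right)} = R R - 1 = R^{2} - 1 = -1 + R^{2}$)
$34 t{\left(5 \right)} 54 = 34 \left(-1 + 5^{2}\right) 54 = 34 \left(-1 + 25\right) 54 = 34 \cdot 24 \cdot 54 = 816 \cdot 54 = 44064$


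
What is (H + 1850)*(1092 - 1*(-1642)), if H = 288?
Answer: 5845292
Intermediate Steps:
(H + 1850)*(1092 - 1*(-1642)) = (288 + 1850)*(1092 - 1*(-1642)) = 2138*(1092 + 1642) = 2138*2734 = 5845292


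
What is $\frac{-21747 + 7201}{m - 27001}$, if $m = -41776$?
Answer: $\frac{14546}{68777} \approx 0.2115$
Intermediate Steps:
$\frac{-21747 + 7201}{m - 27001} = \frac{-21747 + 7201}{-41776 - 27001} = - \frac{14546}{-41776 - 27001} = - \frac{14546}{-68777} = \left(-14546\right) \left(- \frac{1}{68777}\right) = \frac{14546}{68777}$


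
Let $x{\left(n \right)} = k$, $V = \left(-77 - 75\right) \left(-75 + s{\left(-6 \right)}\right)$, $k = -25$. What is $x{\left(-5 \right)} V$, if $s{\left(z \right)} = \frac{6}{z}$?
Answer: $-288800$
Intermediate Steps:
$V = 11552$ ($V = \left(-77 - 75\right) \left(-75 + \frac{6}{-6}\right) = - 152 \left(-75 + 6 \left(- \frac{1}{6}\right)\right) = - 152 \left(-75 - 1\right) = \left(-152\right) \left(-76\right) = 11552$)
$x{\left(n \right)} = -25$
$x{\left(-5 \right)} V = \left(-25\right) 11552 = -288800$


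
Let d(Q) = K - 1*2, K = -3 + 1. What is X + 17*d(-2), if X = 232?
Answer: 164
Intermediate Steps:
K = -2
d(Q) = -4 (d(Q) = -2 - 1*2 = -2 - 2 = -4)
X + 17*d(-2) = 232 + 17*(-4) = 232 - 68 = 164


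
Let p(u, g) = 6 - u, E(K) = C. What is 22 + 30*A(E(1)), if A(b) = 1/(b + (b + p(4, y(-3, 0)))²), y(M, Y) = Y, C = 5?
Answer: 203/9 ≈ 22.556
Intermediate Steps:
E(K) = 5
A(b) = 1/(b + (2 + b)²) (A(b) = 1/(b + (b + (6 - 1*4))²) = 1/(b + (b + (6 - 4))²) = 1/(b + (b + 2)²) = 1/(b + (2 + b)²))
22 + 30*A(E(1)) = 22 + 30/(5 + (2 + 5)²) = 22 + 30/(5 + 7²) = 22 + 30/(5 + 49) = 22 + 30/54 = 22 + 30*(1/54) = 22 + 5/9 = 203/9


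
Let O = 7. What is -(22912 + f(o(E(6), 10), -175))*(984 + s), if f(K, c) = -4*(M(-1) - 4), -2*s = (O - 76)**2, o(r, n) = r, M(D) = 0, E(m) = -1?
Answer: 32018952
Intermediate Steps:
s = -4761/2 (s = -(7 - 76)**2/2 = -1/2*(-69)**2 = -1/2*4761 = -4761/2 ≈ -2380.5)
f(K, c) = 16 (f(K, c) = -4*(0 - 4) = -4*(-4) = 16)
-(22912 + f(o(E(6), 10), -175))*(984 + s) = -(22912 + 16)*(984 - 4761/2) = -22928*(-2793)/2 = -1*(-32018952) = 32018952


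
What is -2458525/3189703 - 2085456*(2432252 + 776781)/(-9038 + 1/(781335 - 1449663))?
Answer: 14266423680135811090177907/19266917619855895 ≈ 7.4046e+8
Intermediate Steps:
-2458525/3189703 - 2085456*(2432252 + 776781)/(-9038 + 1/(781335 - 1449663)) = -2458525*1/3189703 - 2085456*3209033/(-9038 + 1/(-668328)) = -2458525/3189703 - 2085456*3209033/(-9038 - 1/668328) = -2458525/3189703 - 2085456/((-6040348465/668328*1/3209033)) = -2458525/3189703 - 2085456/(-6040348465/2144686606824) = -2458525/3189703 - 2085456*(-2144686606824/6040348465) = -2458525/3189703 + 4472649552320751744/6040348465 = 14266423680135811090177907/19266917619855895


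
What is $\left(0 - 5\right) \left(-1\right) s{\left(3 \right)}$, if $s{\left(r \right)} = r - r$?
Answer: $0$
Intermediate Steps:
$s{\left(r \right)} = 0$
$\left(0 - 5\right) \left(-1\right) s{\left(3 \right)} = \left(0 - 5\right) \left(-1\right) 0 = \left(-5\right) \left(-1\right) 0 = 5 \cdot 0 = 0$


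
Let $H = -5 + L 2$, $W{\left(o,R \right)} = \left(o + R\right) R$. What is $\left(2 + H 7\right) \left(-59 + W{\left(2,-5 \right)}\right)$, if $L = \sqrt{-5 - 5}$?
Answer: $1452 - 616 i \sqrt{10} \approx 1452.0 - 1948.0 i$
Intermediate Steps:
$L = i \sqrt{10}$ ($L = \sqrt{-10} = i \sqrt{10} \approx 3.1623 i$)
$W{\left(o,R \right)} = R \left(R + o\right)$ ($W{\left(o,R \right)} = \left(R + o\right) R = R \left(R + o\right)$)
$H = -5 + 2 i \sqrt{10}$ ($H = -5 + i \sqrt{10} \cdot 2 = -5 + 2 i \sqrt{10} \approx -5.0 + 6.3246 i$)
$\left(2 + H 7\right) \left(-59 + W{\left(2,-5 \right)}\right) = \left(2 + \left(-5 + 2 i \sqrt{10}\right) 7\right) \left(-59 - 5 \left(-5 + 2\right)\right) = \left(2 - \left(35 - 14 i \sqrt{10}\right)\right) \left(-59 - -15\right) = \left(-33 + 14 i \sqrt{10}\right) \left(-59 + 15\right) = \left(-33 + 14 i \sqrt{10}\right) \left(-44\right) = 1452 - 616 i \sqrt{10}$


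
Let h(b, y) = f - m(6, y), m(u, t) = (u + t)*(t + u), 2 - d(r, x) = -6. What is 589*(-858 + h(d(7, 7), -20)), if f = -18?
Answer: -631408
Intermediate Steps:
d(r, x) = 8 (d(r, x) = 2 - 1*(-6) = 2 + 6 = 8)
m(u, t) = (t + u)² (m(u, t) = (t + u)*(t + u) = (t + u)²)
h(b, y) = -18 - (6 + y)² (h(b, y) = -18 - (y + 6)² = -18 - (6 + y)²)
589*(-858 + h(d(7, 7), -20)) = 589*(-858 + (-18 - (6 - 20)²)) = 589*(-858 + (-18 - 1*(-14)²)) = 589*(-858 + (-18 - 1*196)) = 589*(-858 + (-18 - 196)) = 589*(-858 - 214) = 589*(-1072) = -631408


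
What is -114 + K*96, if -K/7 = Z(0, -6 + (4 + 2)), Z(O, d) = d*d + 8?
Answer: -5490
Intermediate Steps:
Z(O, d) = 8 + d² (Z(O, d) = d² + 8 = 8 + d²)
K = -56 (K = -7*(8 + (-6 + (4 + 2))²) = -7*(8 + (-6 + 6)²) = -7*(8 + 0²) = -7*(8 + 0) = -7*8 = -56)
-114 + K*96 = -114 - 56*96 = -114 - 5376 = -5490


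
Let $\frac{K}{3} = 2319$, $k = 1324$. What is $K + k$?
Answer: $8281$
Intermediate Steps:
$K = 6957$ ($K = 3 \cdot 2319 = 6957$)
$K + k = 6957 + 1324 = 8281$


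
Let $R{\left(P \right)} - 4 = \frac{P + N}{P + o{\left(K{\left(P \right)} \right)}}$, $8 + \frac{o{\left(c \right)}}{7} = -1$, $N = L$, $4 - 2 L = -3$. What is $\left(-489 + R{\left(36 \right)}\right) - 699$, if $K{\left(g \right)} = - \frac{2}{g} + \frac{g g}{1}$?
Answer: $- \frac{64015}{54} \approx -1185.5$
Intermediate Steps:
$L = \frac{7}{2}$ ($L = 2 - - \frac{3}{2} = 2 + \frac{3}{2} = \frac{7}{2} \approx 3.5$)
$N = \frac{7}{2} \approx 3.5$
$K{\left(g \right)} = g^{2} - \frac{2}{g}$ ($K{\left(g \right)} = - \frac{2}{g} + g^{2} \cdot 1 = - \frac{2}{g} + g^{2} = g^{2} - \frac{2}{g}$)
$o{\left(c \right)} = -63$ ($o{\left(c \right)} = -56 + 7 \left(-1\right) = -56 - 7 = -63$)
$R{\left(P \right)} = 4 + \frac{\frac{7}{2} + P}{-63 + P}$ ($R{\left(P \right)} = 4 + \frac{P + \frac{7}{2}}{P - 63} = 4 + \frac{\frac{7}{2} + P}{-63 + P}$)
$\left(-489 + R{\left(36 \right)}\right) - 699 = \left(-489 + \frac{-497 + 10 \cdot 36}{2 \left(-63 + 36\right)}\right) - 699 = \left(-489 + \frac{-497 + 360}{2 \left(-27\right)}\right) - 699 = \left(-489 + \frac{1}{2} \left(- \frac{1}{27}\right) \left(-137\right)\right) - 699 = \left(-489 + \frac{137}{54}\right) - 699 = - \frac{26269}{54} - 699 = - \frac{64015}{54}$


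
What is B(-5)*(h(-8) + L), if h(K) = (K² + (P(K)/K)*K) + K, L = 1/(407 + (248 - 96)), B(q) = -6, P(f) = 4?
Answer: -201246/559 ≈ -360.01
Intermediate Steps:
L = 1/559 (L = 1/(407 + 152) = 1/559 ≈ 0.0017889)
h(K) = 4 + K + K² (h(K) = (K² + (4/K)*K) + K = (K² + 4) + K = (4 + K²) + K = 4 + K + K²)
B(-5)*(h(-8) + L) = -6*((4 - 8 + (-8)²) + 1/559) = -6*((4 - 8 + 64) + 1/559) = -6*(60 + 1/559) = -6*33541/559 = -201246/559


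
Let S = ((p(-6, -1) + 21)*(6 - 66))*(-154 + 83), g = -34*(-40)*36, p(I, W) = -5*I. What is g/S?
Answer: 16/71 ≈ 0.22535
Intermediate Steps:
g = 48960 (g = 1360*36 = 48960)
S = 217260 (S = ((-5*(-6) + 21)*(6 - 66))*(-154 + 83) = ((30 + 21)*(-60))*(-71) = (51*(-60))*(-71) = -3060*(-71) = 217260)
g/S = 48960/217260 = 48960*(1/217260) = 16/71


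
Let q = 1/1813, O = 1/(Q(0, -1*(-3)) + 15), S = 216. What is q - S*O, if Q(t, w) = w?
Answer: -21755/1813 ≈ -11.999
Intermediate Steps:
O = 1/18 (O = 1/(-1*(-3) + 15) = 1/(3 + 15) = 1/18 ≈ 0.055556)
q = 1/1813 ≈ 0.00055157
q - S*O = 1/1813 - 216/18 = 1/1813 - 1*12 = 1/1813 - 12 = -21755/1813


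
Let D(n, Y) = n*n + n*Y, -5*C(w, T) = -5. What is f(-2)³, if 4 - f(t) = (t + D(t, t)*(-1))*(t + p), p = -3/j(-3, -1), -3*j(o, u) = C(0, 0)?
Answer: 405224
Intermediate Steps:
C(w, T) = 1 (C(w, T) = -⅕*(-5) = 1)
D(n, Y) = n² + Y*n
j(o, u) = -⅓ (j(o, u) = -⅓*1 = -⅓)
p = 9 (p = -3/(-⅓) = -3*(-3) = 9)
f(t) = 4 - (9 + t)*(t - 2*t²) (f(t) = 4 - (t + (t*(t + t))*(-1))*(t + 9) = 4 - (t + (t*(2*t))*(-1))*(9 + t) = 4 - (t + (2*t²)*(-1))*(9 + t) = 4 - (t - 2*t²)*(9 + t) = 4 - (9 + t)*(t - 2*t²))
f(-2)³ = (4 - 9*(-2) + 2*(-2)³ + 17*(-2)²)³ = (4 + 18 + 2*(-8) + 17*4)³ = (4 + 18 - 16 + 68)³ = 74³ = 405224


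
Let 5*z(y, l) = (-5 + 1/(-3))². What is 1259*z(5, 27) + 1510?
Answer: 390254/45 ≈ 8672.3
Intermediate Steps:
z(y, l) = 256/45 (z(y, l) = (-5 + 1/(-3))²/5 = (-5 - ⅓)²/5 = (-16/3)²/5 = (⅕)*(256/9) = 256/45)
1259*z(5, 27) + 1510 = 1259*(256/45) + 1510 = 322304/45 + 1510 = 390254/45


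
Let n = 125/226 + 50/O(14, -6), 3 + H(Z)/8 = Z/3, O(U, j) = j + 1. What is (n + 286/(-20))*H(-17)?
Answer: 2790736/1695 ≈ 1646.5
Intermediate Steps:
O(U, j) = 1 + j
H(Z) = -24 + 8*Z/3 (H(Z) = -24 + 8*(Z/3) = -24 + 8*Z/3)
n = -2135/226 (n = 125/226 + 50/(1 - 6) = 125*(1/226) + 50/(-5) = 125/226 + 50*(-⅕) = 125/226 - 10 = -2135/226 ≈ -9.4469)
(n + 286/(-20))*H(-17) = (-2135/226 + 286/(-20))*(-24 + (8/3)*(-17)) = (-2135/226 + 286*(-1/20))*(-24 - 136/3) = (-2135/226 - 143/10)*(-208/3) = -13417/565*(-208/3) = 2790736/1695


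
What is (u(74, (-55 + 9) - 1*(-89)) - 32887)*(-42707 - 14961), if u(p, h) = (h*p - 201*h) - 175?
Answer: 2221544364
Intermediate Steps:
u(p, h) = -175 - 201*h + h*p (u(p, h) = (-201*h + h*p) - 175 = -175 - 201*h + h*p)
(u(74, (-55 + 9) - 1*(-89)) - 32887)*(-42707 - 14961) = ((-175 - 201*((-55 + 9) - 1*(-89)) + ((-55 + 9) - 1*(-89))*74) - 32887)*(-42707 - 14961) = ((-175 - 201*(-46 + 89) + (-46 + 89)*74) - 32887)*(-57668) = ((-175 - 201*43 + 43*74) - 32887)*(-57668) = ((-175 - 8643 + 3182) - 32887)*(-57668) = (-5636 - 32887)*(-57668) = -38523*(-57668) = 2221544364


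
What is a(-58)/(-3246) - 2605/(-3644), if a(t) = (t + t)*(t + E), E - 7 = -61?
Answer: -19443509/5914212 ≈ -3.2876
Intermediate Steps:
E = -54 (E = 7 - 61 = -54)
a(t) = 2*t*(-54 + t) (a(t) = (t + t)*(t - 54) = (2*t)*(-54 + t) = 2*t*(-54 + t))
a(-58)/(-3246) - 2605/(-3644) = (2*(-58)*(-54 - 58))/(-3246) - 2605/(-3644) = (2*(-58)*(-112))*(-1/3246) - 2605*(-1/3644) = 12992*(-1/3246) + 2605/3644 = -6496/1623 + 2605/3644 = -19443509/5914212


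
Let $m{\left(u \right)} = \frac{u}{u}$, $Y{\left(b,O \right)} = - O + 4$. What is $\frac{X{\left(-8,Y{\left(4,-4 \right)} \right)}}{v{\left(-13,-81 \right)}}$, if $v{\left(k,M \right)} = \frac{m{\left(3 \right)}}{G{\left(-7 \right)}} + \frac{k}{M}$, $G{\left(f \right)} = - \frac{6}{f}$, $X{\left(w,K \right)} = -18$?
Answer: $- \frac{2916}{215} \approx -13.563$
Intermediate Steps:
$Y{\left(b,O \right)} = 4 - O$
$m{\left(u \right)} = 1$
$v{\left(k,M \right)} = \frac{7}{6} + \frac{k}{M}$ ($v{\left(k,M \right)} = 1 \frac{1}{\left(-6\right) \frac{1}{-7}} + \frac{k}{M} = 1 \frac{1}{\left(-6\right) \left(- \frac{1}{7}\right)} + \frac{k}{M} = 1 \frac{1}{\frac{6}{7}} + \frac{k}{M} = 1 \cdot \frac{7}{6} + \frac{k}{M} = \frac{7}{6} + \frac{k}{M}$)
$\frac{X{\left(-8,Y{\left(4,-4 \right)} \right)}}{v{\left(-13,-81 \right)}} = - \frac{18}{\frac{7}{6} - \frac{13}{-81}} = - \frac{18}{\frac{7}{6} - - \frac{13}{81}} = - \frac{18}{\frac{7}{6} + \frac{13}{81}} = - \frac{18}{\frac{215}{162}} = \left(-18\right) \frac{162}{215} = - \frac{2916}{215}$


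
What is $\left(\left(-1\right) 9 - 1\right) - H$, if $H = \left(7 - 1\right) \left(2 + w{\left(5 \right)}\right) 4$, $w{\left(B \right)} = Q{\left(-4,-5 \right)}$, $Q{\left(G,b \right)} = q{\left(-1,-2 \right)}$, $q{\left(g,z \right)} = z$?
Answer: $-10$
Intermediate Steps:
$Q{\left(G,b \right)} = -2$
$w{\left(B \right)} = -2$
$H = 0$ ($H = \left(7 - 1\right) \left(2 - 2\right) 4 = 6 \cdot 0 \cdot 4 = 0 \cdot 4 = 0$)
$\left(\left(-1\right) 9 - 1\right) - H = \left(\left(-1\right) 9 - 1\right) - 0 = \left(-9 - 1\right) + 0 = -10 + 0 = -10$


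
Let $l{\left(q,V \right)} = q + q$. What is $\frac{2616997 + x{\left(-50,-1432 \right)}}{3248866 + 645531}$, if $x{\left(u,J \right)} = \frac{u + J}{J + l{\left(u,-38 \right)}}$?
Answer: $\frac{2004620443}{2983108102} \approx 0.67199$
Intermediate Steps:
$l{\left(q,V \right)} = 2 q$
$x{\left(u,J \right)} = \frac{J + u}{J + 2 u}$ ($x{\left(u,J \right)} = \frac{u + J}{J + 2 u} = \frac{J + u}{J + 2 u}$)
$\frac{2616997 + x{\left(-50,-1432 \right)}}{3248866 + 645531} = \frac{2616997 + \frac{-1432 - 50}{-1432 + 2 \left(-50\right)}}{3248866 + 645531} = \frac{2616997 + \frac{1}{-1432 - 100} \left(-1482\right)}{3894397} = \left(2616997 + \frac{1}{-1532} \left(-1482\right)\right) \frac{1}{3894397} = \left(2616997 - - \frac{741}{766}\right) \frac{1}{3894397} = \left(2616997 + \frac{741}{766}\right) \frac{1}{3894397} = \frac{2004620443}{766} \cdot \frac{1}{3894397} = \frac{2004620443}{2983108102}$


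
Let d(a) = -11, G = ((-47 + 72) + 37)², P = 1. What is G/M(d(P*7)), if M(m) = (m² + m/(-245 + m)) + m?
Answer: 984064/28171 ≈ 34.932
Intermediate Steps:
G = 3844 (G = (25 + 37)² = 62² = 3844)
M(m) = m + m² + m/(-245 + m) (M(m) = (m² + m/(-245 + m)) + m = m + m² + m/(-245 + m))
G/M(d(P*7)) = 3844/((-11*(-244 + (-11)² - 244*(-11))/(-245 - 11))) = 3844/((-11*(-244 + 121 + 2684)/(-256))) = 3844/((-11*(-1/256)*2561)) = 3844/(28171/256) = 3844*(256/28171) = 984064/28171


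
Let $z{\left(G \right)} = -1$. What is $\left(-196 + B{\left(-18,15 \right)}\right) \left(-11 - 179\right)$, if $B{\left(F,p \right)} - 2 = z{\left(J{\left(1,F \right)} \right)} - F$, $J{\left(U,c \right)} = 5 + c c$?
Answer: $33630$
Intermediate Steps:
$J{\left(U,c \right)} = 5 + c^{2}$
$B{\left(F,p \right)} = 1 - F$ ($B{\left(F,p \right)} = 2 - \left(1 + F\right) = 1 - F$)
$\left(-196 + B{\left(-18,15 \right)}\right) \left(-11 - 179\right) = \left(-196 + \left(1 - -18\right)\right) \left(-11 - 179\right) = \left(-196 + \left(1 + 18\right)\right) \left(-190\right) = \left(-196 + 19\right) \left(-190\right) = \left(-177\right) \left(-190\right) = 33630$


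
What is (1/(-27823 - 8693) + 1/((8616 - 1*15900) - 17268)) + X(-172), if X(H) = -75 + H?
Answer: -18453803881/74711736 ≈ -247.00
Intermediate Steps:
(1/(-27823 - 8693) + 1/((8616 - 1*15900) - 17268)) + X(-172) = (1/(-27823 - 8693) + 1/((8616 - 1*15900) - 17268)) + (-75 - 172) = (1/(-36516) + 1/((8616 - 15900) - 17268)) - 247 = (-1/36516 + 1/(-7284 - 17268)) - 247 = (-1/36516 + 1/(-24552)) - 247 = (-1/36516 - 1/24552) - 247 = -5089/74711736 - 247 = -18453803881/74711736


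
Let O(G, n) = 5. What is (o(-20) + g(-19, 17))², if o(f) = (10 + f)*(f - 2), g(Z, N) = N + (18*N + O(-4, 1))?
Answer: 300304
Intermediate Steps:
g(Z, N) = 5 + 19*N (g(Z, N) = N + (18*N + 5) = N + (5 + 18*N) = 5 + 19*N)
o(f) = (-2 + f)*(10 + f) (o(f) = (10 + f)*(-2 + f) = (-2 + f)*(10 + f))
(o(-20) + g(-19, 17))² = ((-20 + (-20)² + 8*(-20)) + (5 + 19*17))² = ((-20 + 400 - 160) + (5 + 323))² = (220 + 328)² = 548² = 300304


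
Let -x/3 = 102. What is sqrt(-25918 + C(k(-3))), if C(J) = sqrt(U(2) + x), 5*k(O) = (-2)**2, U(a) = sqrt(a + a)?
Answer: sqrt(-25918 + 4*I*sqrt(19)) ≈ 0.0542 + 160.99*I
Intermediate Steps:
U(a) = sqrt(2)*sqrt(a) (U(a) = sqrt(2*a) = sqrt(2)*sqrt(a))
x = -306 (x = -3*102 = -306)
k(O) = 4/5 (k(O) = (1/5)*(-2)**2 = (1/5)*4 = 4/5)
C(J) = 4*I*sqrt(19) (C(J) = sqrt(sqrt(2)*sqrt(2) - 306) = sqrt(2 - 306) = sqrt(-304) = 4*I*sqrt(19))
sqrt(-25918 + C(k(-3))) = sqrt(-25918 + 4*I*sqrt(19))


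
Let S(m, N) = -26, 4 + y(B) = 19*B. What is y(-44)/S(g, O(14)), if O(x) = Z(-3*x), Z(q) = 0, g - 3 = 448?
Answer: 420/13 ≈ 32.308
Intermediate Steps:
g = 451 (g = 3 + 448 = 451)
y(B) = -4 + 19*B
O(x) = 0
y(-44)/S(g, O(14)) = (-4 + 19*(-44))/(-26) = (-4 - 836)*(-1/26) = -840*(-1/26) = 420/13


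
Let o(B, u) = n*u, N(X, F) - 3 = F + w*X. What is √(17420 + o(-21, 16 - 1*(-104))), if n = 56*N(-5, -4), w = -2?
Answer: 10*√779 ≈ 279.11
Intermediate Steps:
N(X, F) = 3 + F - 2*X (N(X, F) = 3 + (F - 2*X) = 3 + F - 2*X)
n = 504 (n = 56*(3 - 4 - 2*(-5)) = 56*(3 - 4 + 10) = 56*9 = 504)
o(B, u) = 504*u
√(17420 + o(-21, 16 - 1*(-104))) = √(17420 + 504*(16 - 1*(-104))) = √(17420 + 504*(16 + 104)) = √(17420 + 504*120) = √(17420 + 60480) = √77900 = 10*√779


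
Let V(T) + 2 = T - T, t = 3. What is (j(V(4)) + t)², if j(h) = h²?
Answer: 49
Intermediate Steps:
V(T) = -2 (V(T) = -2 + (T - T) = -2 + 0 = -2)
(j(V(4)) + t)² = ((-2)² + 3)² = (4 + 3)² = 7² = 49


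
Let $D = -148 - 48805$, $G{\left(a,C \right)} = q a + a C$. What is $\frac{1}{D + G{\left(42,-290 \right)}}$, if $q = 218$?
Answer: $- \frac{1}{51977} \approx -1.9239 \cdot 10^{-5}$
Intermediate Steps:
$G{\left(a,C \right)} = 218 a + C a$ ($G{\left(a,C \right)} = 218 a + a C = 218 a + C a$)
$D = -48953$
$\frac{1}{D + G{\left(42,-290 \right)}} = \frac{1}{-48953 + 42 \left(218 - 290\right)} = \frac{1}{-48953 + 42 \left(-72\right)} = \frac{1}{-48953 - 3024} = \frac{1}{-51977} = - \frac{1}{51977}$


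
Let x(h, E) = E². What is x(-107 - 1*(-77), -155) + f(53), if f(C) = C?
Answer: 24078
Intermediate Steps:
x(-107 - 1*(-77), -155) + f(53) = (-155)² + 53 = 24025 + 53 = 24078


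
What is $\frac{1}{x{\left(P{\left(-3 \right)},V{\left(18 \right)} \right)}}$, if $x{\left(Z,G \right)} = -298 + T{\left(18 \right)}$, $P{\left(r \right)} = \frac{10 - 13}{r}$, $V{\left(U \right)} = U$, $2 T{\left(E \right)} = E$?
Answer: $- \frac{1}{289} \approx -0.0034602$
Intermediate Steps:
$T{\left(E \right)} = \frac{E}{2}$
$P{\left(r \right)} = - \frac{3}{r}$ ($P{\left(r \right)} = \frac{10 - 13}{r} = - \frac{3}{r}$)
$x{\left(Z,G \right)} = -289$ ($x{\left(Z,G \right)} = -298 + \frac{1}{2} \cdot 18 = -298 + 9 = -289$)
$\frac{1}{x{\left(P{\left(-3 \right)},V{\left(18 \right)} \right)}} = \frac{1}{-289} = - \frac{1}{289}$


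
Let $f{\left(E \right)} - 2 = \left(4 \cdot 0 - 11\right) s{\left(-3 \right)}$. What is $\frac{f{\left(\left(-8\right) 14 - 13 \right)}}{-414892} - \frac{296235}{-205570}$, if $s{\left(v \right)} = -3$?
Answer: $\frac{12289833667}{8528934844} \approx 1.441$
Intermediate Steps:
$f{\left(E \right)} = 35$ ($f{\left(E \right)} = 2 + \left(4 \cdot 0 - 11\right) \left(-3\right) = 2 + \left(0 - 11\right) \left(-3\right) = 2 - -33 = 2 + 33 = 35$)
$\frac{f{\left(\left(-8\right) 14 - 13 \right)}}{-414892} - \frac{296235}{-205570} = \frac{35}{-414892} - \frac{296235}{-205570} = 35 \left(- \frac{1}{414892}\right) - - \frac{59247}{41114} = - \frac{35}{414892} + \frac{59247}{41114} = \frac{12289833667}{8528934844}$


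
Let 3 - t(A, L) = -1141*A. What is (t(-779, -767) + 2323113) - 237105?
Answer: 1197172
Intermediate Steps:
t(A, L) = 3 + 1141*A (t(A, L) = 3 - (-1141)*A = 3 + 1141*A)
(t(-779, -767) + 2323113) - 237105 = ((3 + 1141*(-779)) + 2323113) - 237105 = ((3 - 888839) + 2323113) - 237105 = (-888836 + 2323113) - 237105 = 1434277 - 237105 = 1197172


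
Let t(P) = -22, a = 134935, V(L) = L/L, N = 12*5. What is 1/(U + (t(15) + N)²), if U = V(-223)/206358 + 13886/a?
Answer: 27844916730/40210925380243 ≈ 0.00069247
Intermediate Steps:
N = 60
V(L) = 1
U = 2865622123/27844916730 (U = 1/206358 + 13886/134935 = 2865622123/27844916730 ≈ 0.10291)
1/(U + (t(15) + N)²) = 1/(2865622123/27844916730 + (-22 + 60)²) = 1/(2865622123/27844916730 + 38²) = 1/(2865622123/27844916730 + 1444) = 1/(40210925380243/27844916730) = 27844916730/40210925380243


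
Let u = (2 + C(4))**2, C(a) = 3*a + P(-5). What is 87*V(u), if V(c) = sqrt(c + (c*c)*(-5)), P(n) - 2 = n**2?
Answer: 7134*I*sqrt(2101) ≈ 3.27e+5*I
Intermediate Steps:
P(n) = 2 + n**2
C(a) = 27 + 3*a (C(a) = 3*a + (2 + (-5)**2) = 3*a + (2 + 25) = 3*a + 27 = 27 + 3*a)
u = 1681 (u = (2 + (27 + 3*4))**2 = (2 + (27 + 12))**2 = (2 + 39)**2 = 41**2 = 1681)
V(c) = sqrt(c - 5*c**2) (V(c) = sqrt(c + c**2*(-5)) = sqrt(c - 5*c**2))
87*V(u) = 87*sqrt(1681*(1 - 5*1681)) = 87*sqrt(1681*(1 - 8405)) = 87*sqrt(1681*(-8404)) = 87*sqrt(-14127124) = 87*(82*I*sqrt(2101)) = 7134*I*sqrt(2101)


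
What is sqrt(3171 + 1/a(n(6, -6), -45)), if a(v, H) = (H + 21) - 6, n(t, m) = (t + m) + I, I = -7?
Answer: sqrt(2853870)/30 ≈ 56.311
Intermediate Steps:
n(t, m) = -7 + m + t (n(t, m) = (t + m) - 7 = (m + t) - 7 = -7 + m + t)
a(v, H) = 15 + H (a(v, H) = (21 + H) - 6 = 15 + H)
sqrt(3171 + 1/a(n(6, -6), -45)) = sqrt(3171 + 1/(15 - 45)) = sqrt(3171 + 1/(-30)) = sqrt(3171 - 1/30) = sqrt(95129/30) = sqrt(2853870)/30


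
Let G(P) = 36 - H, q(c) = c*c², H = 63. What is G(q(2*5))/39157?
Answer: -27/39157 ≈ -0.00068953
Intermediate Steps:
q(c) = c³
G(P) = -27 (G(P) = 36 - 1*63 = 36 - 63 = -27)
G(q(2*5))/39157 = -27/39157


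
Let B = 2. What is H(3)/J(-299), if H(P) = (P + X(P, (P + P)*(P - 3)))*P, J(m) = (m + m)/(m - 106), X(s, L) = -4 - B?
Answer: -3645/598 ≈ -6.0953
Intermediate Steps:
X(s, L) = -6 (X(s, L) = -4 - 1*2 = -4 - 2 = -6)
J(m) = 2*m/(-106 + m) (J(m) = (2*m)/(-106 + m) = 2*m/(-106 + m))
H(P) = P*(-6 + P) (H(P) = (P - 6)*P = (-6 + P)*P = P*(-6 + P))
H(3)/J(-299) = (3*(-6 + 3))/((2*(-299)/(-106 - 299))) = (3*(-3))/((2*(-299)/(-405))) = -9/(2*(-299)*(-1/405)) = -9/598/405 = -9*405/598 = -3645/598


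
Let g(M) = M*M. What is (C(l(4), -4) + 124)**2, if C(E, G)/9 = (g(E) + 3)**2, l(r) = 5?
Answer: 51552400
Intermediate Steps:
g(M) = M**2
C(E, G) = 9*(3 + E**2)**2 (C(E, G) = 9*(E**2 + 3)**2 = 9*(3 + E**2)**2)
(C(l(4), -4) + 124)**2 = (9*(3 + 5**2)**2 + 124)**2 = (9*(3 + 25)**2 + 124)**2 = (9*28**2 + 124)**2 = (9*784 + 124)**2 = (7056 + 124)**2 = 7180**2 = 51552400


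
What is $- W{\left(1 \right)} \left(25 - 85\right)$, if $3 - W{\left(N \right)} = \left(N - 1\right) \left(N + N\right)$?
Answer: $180$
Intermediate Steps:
$W{\left(N \right)} = 3 - 2 N \left(-1 + N\right)$ ($W{\left(N \right)} = 3 - \left(N - 1\right) \left(N + N\right) = 3 - \left(-1 + N\right) 2 N = 3 - 2 N \left(-1 + N\right)$)
$- W{\left(1 \right)} \left(25 - 85\right) = - \left(3 - 2 \cdot 1^{2} + 2 \cdot 1\right) \left(25 - 85\right) = - \left(3 - 2 + 2\right) \left(-60\right) = - 3 \left(-60\right) = \left(-1\right) \left(-180\right) = 180$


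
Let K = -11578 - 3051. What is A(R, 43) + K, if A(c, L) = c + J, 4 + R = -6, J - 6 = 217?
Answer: -14416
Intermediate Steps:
J = 223 (J = 6 + 217 = 223)
R = -10 (R = -4 - 6 = -10)
K = -14629
A(c, L) = 223 + c (A(c, L) = c + 223 = 223 + c)
A(R, 43) + K = (223 - 10) - 14629 = 213 - 14629 = -14416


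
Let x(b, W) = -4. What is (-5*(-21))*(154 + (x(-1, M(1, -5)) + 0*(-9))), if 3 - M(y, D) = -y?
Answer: 15750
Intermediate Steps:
M(y, D) = 3 + y (M(y, D) = 3 - (-1)*y = 3 + y)
(-5*(-21))*(154 + (x(-1, M(1, -5)) + 0*(-9))) = (-5*(-21))*(154 + (-4 + 0*(-9))) = 105*(154 + (-4 + 0)) = 105*(154 - 4) = 105*150 = 15750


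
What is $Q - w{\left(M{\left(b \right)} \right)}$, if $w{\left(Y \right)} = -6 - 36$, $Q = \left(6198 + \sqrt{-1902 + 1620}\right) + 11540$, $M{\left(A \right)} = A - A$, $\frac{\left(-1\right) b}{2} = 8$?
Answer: $17780 + i \sqrt{282} \approx 17780.0 + 16.793 i$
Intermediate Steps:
$b = -16$ ($b = \left(-2\right) 8 = -16$)
$M{\left(A \right)} = 0$
$Q = 17738 + i \sqrt{282}$ ($Q = \left(6198 + \sqrt{-282}\right) + 11540 = \left(6198 + i \sqrt{282}\right) + 11540 = 17738 + i \sqrt{282} \approx 17738.0 + 16.793 i$)
$w{\left(Y \right)} = -42$ ($w{\left(Y \right)} = -6 - 36 = -42$)
$Q - w{\left(M{\left(b \right)} \right)} = \left(17738 + i \sqrt{282}\right) - -42 = \left(17738 + i \sqrt{282}\right) + 42 = 17780 + i \sqrt{282}$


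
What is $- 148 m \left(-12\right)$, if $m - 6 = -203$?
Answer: $-349872$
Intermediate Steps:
$m = -197$ ($m = 6 - 203 = -197$)
$- 148 m \left(-12\right) = \left(-148\right) \left(-197\right) \left(-12\right) = 29156 \left(-12\right) = -349872$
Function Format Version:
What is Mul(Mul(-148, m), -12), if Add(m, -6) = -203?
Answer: -349872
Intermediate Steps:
m = -197 (m = Add(6, -203) = -197)
Mul(Mul(-148, m), -12) = Mul(Mul(-148, -197), -12) = Mul(29156, -12) = -349872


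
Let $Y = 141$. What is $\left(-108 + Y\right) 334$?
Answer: $11022$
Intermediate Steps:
$\left(-108 + Y\right) 334 = \left(-108 + 141\right) 334 = 33 \cdot 334 = 11022$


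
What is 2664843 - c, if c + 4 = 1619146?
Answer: 1045701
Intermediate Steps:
c = 1619142 (c = -4 + 1619146 = 1619142)
2664843 - c = 2664843 - 1*1619142 = 2664843 - 1619142 = 1045701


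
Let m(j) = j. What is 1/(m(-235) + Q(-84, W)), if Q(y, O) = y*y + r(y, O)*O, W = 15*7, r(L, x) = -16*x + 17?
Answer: -1/167794 ≈ -5.9597e-6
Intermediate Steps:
r(L, x) = 17 - 16*x
W = 105
Q(y, O) = y² + O*(17 - 16*O) (Q(y, O) = y*y + (17 - 16*O)*O = y² + O*(17 - 16*O))
1/(m(-235) + Q(-84, W)) = 1/(-235 + ((-84)² - 1*105*(-17 + 16*105))) = 1/(-235 + (7056 - 1*105*(-17 + 1680))) = 1/(-235 + (7056 - 1*105*1663)) = 1/(-235 + (7056 - 174615)) = 1/(-235 - 167559) = 1/(-167794) = -1/167794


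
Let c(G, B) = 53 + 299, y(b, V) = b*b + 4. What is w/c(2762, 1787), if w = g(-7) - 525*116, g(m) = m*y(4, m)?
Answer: -3815/22 ≈ -173.41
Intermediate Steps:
y(b, V) = 4 + b² (y(b, V) = b² + 4 = 4 + b²)
c(G, B) = 352
g(m) = 20*m (g(m) = m*(4 + 4²) = m*(4 + 16) = m*20 = 20*m)
w = -61040 (w = 20*(-7) - 525*116 = -140 - 60900 = -61040)
w/c(2762, 1787) = -61040/352 = -61040*1/352 = -3815/22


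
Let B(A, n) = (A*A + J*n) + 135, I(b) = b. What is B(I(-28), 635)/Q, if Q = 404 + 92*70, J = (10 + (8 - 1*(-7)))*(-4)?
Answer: -62581/6844 ≈ -9.1439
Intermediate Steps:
J = -100 (J = (10 + (8 + 7))*(-4) = (10 + 15)*(-4) = 25*(-4) = -100)
Q = 6844 (Q = 404 + 6440 = 6844)
B(A, n) = 135 + A² - 100*n (B(A, n) = (A*A - 100*n) + 135 = (A² - 100*n) + 135 = 135 + A² - 100*n)
B(I(-28), 635)/Q = (135 + (-28)² - 100*635)/6844 = (135 + 784 - 63500)*(1/6844) = -62581*1/6844 = -62581/6844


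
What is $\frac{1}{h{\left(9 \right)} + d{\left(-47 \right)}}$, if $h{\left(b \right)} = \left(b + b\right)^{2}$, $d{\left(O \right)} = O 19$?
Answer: $- \frac{1}{569} \approx -0.0017575$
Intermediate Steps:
$d{\left(O \right)} = 19 O$
$h{\left(b \right)} = 4 b^{2}$ ($h{\left(b \right)} = \left(2 b\right)^{2} = 4 b^{2}$)
$\frac{1}{h{\left(9 \right)} + d{\left(-47 \right)}} = \frac{1}{4 \cdot 9^{2} + 19 \left(-47\right)} = \frac{1}{4 \cdot 81 - 893} = \frac{1}{324 - 893} = \frac{1}{-569} = - \frac{1}{569}$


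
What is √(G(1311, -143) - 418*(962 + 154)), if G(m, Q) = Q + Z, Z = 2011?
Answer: 2*I*√116155 ≈ 681.63*I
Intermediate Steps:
G(m, Q) = 2011 + Q (G(m, Q) = Q + 2011 = 2011 + Q)
√(G(1311, -143) - 418*(962 + 154)) = √((2011 - 143) - 418*(962 + 154)) = √(1868 - 418*1116) = √(1868 - 466488) = √(-464620) = 2*I*√116155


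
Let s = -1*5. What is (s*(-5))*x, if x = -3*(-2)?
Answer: 150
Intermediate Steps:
x = 6
s = -5
(s*(-5))*x = -5*(-5)*6 = 25*6 = 150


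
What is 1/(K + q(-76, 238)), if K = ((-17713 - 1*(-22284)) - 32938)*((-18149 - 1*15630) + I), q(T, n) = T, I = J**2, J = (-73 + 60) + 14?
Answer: 1/958180450 ≈ 1.0436e-9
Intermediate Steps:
J = 1 (J = -13 + 14 = 1)
I = 1 (I = 1**2 = 1)
K = 958180526 (K = ((-17713 - 1*(-22284)) - 32938)*((-18149 - 1*15630) + 1) = ((-17713 + 22284) - 32938)*((-18149 - 15630) + 1) = (4571 - 32938)*(-33779 + 1) = -28367*(-33778) = 958180526)
1/(K + q(-76, 238)) = 1/(958180526 - 76) = 1/958180450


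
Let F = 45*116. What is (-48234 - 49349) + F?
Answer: -92363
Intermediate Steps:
F = 5220
(-48234 - 49349) + F = (-48234 - 49349) + 5220 = -97583 + 5220 = -92363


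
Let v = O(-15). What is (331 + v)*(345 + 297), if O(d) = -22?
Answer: 198378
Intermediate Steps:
v = -22
(331 + v)*(345 + 297) = (331 - 22)*(345 + 297) = 309*642 = 198378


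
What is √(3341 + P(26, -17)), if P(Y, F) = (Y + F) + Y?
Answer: 4*√211 ≈ 58.103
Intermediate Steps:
P(Y, F) = F + 2*Y (P(Y, F) = (F + Y) + Y = F + 2*Y)
√(3341 + P(26, -17)) = √(3341 + (-17 + 2*26)) = √(3341 + (-17 + 52)) = √(3341 + 35) = √3376 = 4*√211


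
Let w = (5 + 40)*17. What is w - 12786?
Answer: -12021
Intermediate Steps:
w = 765 (w = 45*17 = 765)
w - 12786 = 765 - 12786 = -12021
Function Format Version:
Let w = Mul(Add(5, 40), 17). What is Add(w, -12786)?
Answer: -12021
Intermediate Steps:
w = 765 (w = Mul(45, 17) = 765)
Add(w, -12786) = Add(765, -12786) = -12021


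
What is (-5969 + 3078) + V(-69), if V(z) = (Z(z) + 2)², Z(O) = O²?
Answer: 22683278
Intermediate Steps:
V(z) = (2 + z²)² (V(z) = (z² + 2)² = (2 + z²)²)
(-5969 + 3078) + V(-69) = (-5969 + 3078) + (2 + (-69)²)² = -2891 + (2 + 4761)² = -2891 + 4763² = -2891 + 22686169 = 22683278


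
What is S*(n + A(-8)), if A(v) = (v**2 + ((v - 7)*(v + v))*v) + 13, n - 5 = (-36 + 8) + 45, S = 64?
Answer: -116544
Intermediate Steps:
n = 22 (n = 5 + ((-36 + 8) + 45) = 5 + (-28 + 45) = 5 + 17 = 22)
A(v) = 13 + v**2 + 2*v**2*(-7 + v) (A(v) = (v**2 + ((-7 + v)*(2*v))*v) + 13 = (v**2 + (2*v*(-7 + v))*v) + 13 = (v**2 + 2*v**2*(-7 + v)) + 13 = 13 + v**2 + 2*v**2*(-7 + v))
S*(n + A(-8)) = 64*(22 + (13 - 13*(-8)**2 + 2*(-8)**3)) = 64*(22 + (13 - 13*64 + 2*(-512))) = 64*(22 + (13 - 832 - 1024)) = 64*(22 - 1843) = 64*(-1821) = -116544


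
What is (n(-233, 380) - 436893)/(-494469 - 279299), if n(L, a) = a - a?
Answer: 436893/773768 ≈ 0.56463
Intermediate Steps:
n(L, a) = 0
(n(-233, 380) - 436893)/(-494469 - 279299) = (0 - 436893)/(-494469 - 279299) = -436893/(-773768) = -436893*(-1/773768) = 436893/773768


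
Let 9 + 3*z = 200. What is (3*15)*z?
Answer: 2865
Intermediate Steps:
z = 191/3 (z = -3 + (⅓)*200 = -3 + 200/3 = 191/3 ≈ 63.667)
(3*15)*z = (3*15)*(191/3) = 45*(191/3) = 2865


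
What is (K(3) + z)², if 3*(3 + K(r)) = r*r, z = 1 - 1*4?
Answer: 9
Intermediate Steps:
z = -3 (z = 1 - 4 = -3)
K(r) = -3 + r²/3 (K(r) = -3 + (r*r)/3 = -3 + r²/3)
(K(3) + z)² = ((-3 + (⅓)*3²) - 3)² = ((-3 + (⅓)*9) - 3)² = ((-3 + 3) - 3)² = (0 - 3)² = (-3)² = 9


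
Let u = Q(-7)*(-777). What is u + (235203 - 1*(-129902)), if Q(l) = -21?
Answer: 381422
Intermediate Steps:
u = 16317 (u = -21*(-777) = 16317)
u + (235203 - 1*(-129902)) = 16317 + (235203 - 1*(-129902)) = 16317 + (235203 + 129902) = 16317 + 365105 = 381422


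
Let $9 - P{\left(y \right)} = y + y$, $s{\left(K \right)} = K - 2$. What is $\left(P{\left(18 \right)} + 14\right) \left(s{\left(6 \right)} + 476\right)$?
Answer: $-6240$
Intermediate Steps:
$s{\left(K \right)} = -2 + K$
$P{\left(y \right)} = 9 - 2 y$ ($P{\left(y \right)} = 9 - \left(y + y\right) = 9 - 2 y$)
$\left(P{\left(18 \right)} + 14\right) \left(s{\left(6 \right)} + 476\right) = \left(\left(9 - 36\right) + 14\right) \left(\left(-2 + 6\right) + 476\right) = \left(\left(9 - 36\right) + 14\right) \left(4 + 476\right) = \left(-27 + 14\right) 480 = \left(-13\right) 480 = -6240$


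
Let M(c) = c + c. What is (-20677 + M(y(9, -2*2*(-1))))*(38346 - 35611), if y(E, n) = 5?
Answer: -56524245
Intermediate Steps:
M(c) = 2*c
(-20677 + M(y(9, -2*2*(-1))))*(38346 - 35611) = (-20677 + 2*5)*(38346 - 35611) = (-20677 + 10)*2735 = -20667*2735 = -56524245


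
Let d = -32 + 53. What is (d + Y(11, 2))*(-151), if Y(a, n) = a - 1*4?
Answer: -4228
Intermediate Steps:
Y(a, n) = -4 + a (Y(a, n) = a - 4 = -4 + a)
d = 21
(d + Y(11, 2))*(-151) = (21 + (-4 + 11))*(-151) = (21 + 7)*(-151) = 28*(-151) = -4228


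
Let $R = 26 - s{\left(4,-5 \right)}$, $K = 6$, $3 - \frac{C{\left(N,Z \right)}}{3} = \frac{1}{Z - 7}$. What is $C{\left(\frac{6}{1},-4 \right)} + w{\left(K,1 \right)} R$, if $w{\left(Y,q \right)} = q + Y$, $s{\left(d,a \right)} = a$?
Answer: $\frac{2489}{11} \approx 226.27$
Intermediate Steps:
$C{\left(N,Z \right)} = 9 - \frac{3}{-7 + Z}$ ($C{\left(N,Z \right)} = 9 - \frac{3}{Z - 7} = 9 - \frac{3}{-7 + Z}$)
$R = 31$ ($R = 26 - -5 = 26 + 5 = 31$)
$w{\left(Y,q \right)} = Y + q$
$C{\left(\frac{6}{1},-4 \right)} + w{\left(K,1 \right)} R = \frac{3 \left(-22 + 3 \left(-4\right)\right)}{-7 - 4} + \left(6 + 1\right) 31 = \frac{3 \left(-22 - 12\right)}{-11} + 7 \cdot 31 = 3 \left(- \frac{1}{11}\right) \left(-34\right) + 217 = \frac{102}{11} + 217 = \frac{2489}{11}$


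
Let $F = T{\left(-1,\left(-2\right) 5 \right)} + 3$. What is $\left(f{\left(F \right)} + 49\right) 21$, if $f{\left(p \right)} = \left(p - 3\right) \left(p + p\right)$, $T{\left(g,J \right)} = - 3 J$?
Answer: $42609$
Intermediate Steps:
$F = 33$ ($F = - 3 \left(\left(-2\right) 5\right) + 3 = \left(-3\right) \left(-10\right) + 3 = 30 + 3 = 33$)
$f{\left(p \right)} = 2 p \left(-3 + p\right)$ ($f{\left(p \right)} = \left(-3 + p\right) 2 p = 2 p \left(-3 + p\right)$)
$\left(f{\left(F \right)} + 49\right) 21 = \left(2 \cdot 33 \left(-3 + 33\right) + 49\right) 21 = \left(2 \cdot 33 \cdot 30 + 49\right) 21 = \left(1980 + 49\right) 21 = 2029 \cdot 21 = 42609$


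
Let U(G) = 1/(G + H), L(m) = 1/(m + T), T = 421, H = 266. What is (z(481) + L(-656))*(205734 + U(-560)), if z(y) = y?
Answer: 227898378401/2303 ≈ 9.8957e+7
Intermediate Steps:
L(m) = 1/(421 + m) (L(m) = 1/(m + 421) = 1/(421 + m))
U(G) = 1/(266 + G) (U(G) = 1/(G + 266) = 1/(266 + G))
(z(481) + L(-656))*(205734 + U(-560)) = (481 + 1/(421 - 656))*(205734 + 1/(266 - 560)) = (481 + 1/(-235))*(205734 + 1/(-294)) = (481 - 1/235)*(205734 - 1/294) = (113034/235)*(60485795/294) = 227898378401/2303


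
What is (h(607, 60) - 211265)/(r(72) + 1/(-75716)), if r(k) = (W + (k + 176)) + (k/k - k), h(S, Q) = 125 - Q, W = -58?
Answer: -5330406400/3003401 ≈ -1774.8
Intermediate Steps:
r(k) = 119 (r(k) = (-58 + (k + 176)) + (k/k - k) = (-58 + (176 + k)) + (1 - k) = (118 + k) + (1 - k) = 119)
(h(607, 60) - 211265)/(r(72) + 1/(-75716)) = ((125 - 1*60) - 211265)/(119 + 1/(-75716)) = ((125 - 60) - 211265)/(119 - 1/75716) = (65 - 211265)/(9010203/75716) = -211200*75716/9010203 = -5330406400/3003401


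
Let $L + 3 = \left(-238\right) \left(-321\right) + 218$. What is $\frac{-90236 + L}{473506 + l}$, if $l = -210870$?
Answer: $- \frac{13623}{262636} \approx -0.05187$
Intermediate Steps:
$L = 76613$ ($L = -3 + \left(\left(-238\right) \left(-321\right) + 218\right) = -3 + \left(76398 + 218\right) = -3 + 76616 = 76613$)
$\frac{-90236 + L}{473506 + l} = \frac{-90236 + 76613}{473506 - 210870} = - \frac{13623}{262636}$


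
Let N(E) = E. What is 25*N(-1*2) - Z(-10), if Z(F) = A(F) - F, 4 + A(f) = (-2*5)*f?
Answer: -156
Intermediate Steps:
A(f) = -4 - 10*f (A(f) = -4 + (-2*5)*f = -4 - 10*f)
Z(F) = -4 - 11*F (Z(F) = (-4 - 10*F) - F = -4 - 11*F)
25*N(-1*2) - Z(-10) = 25*(-1*2) - (-4 - 11*(-10)) = 25*(-2) - (-4 + 110) = -50 - 1*106 = -50 - 106 = -156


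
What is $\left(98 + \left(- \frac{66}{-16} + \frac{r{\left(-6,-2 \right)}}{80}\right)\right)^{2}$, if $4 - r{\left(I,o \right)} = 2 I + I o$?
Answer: $\frac{16703569}{1600} \approx 10440.0$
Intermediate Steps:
$r{\left(I,o \right)} = 4 - 2 I - I o$ ($r{\left(I,o \right)} = 4 - \left(2 I + I o\right) = 4 - 2 I - I o$)
$\left(98 + \left(- \frac{66}{-16} + \frac{r{\left(-6,-2 \right)}}{80}\right)\right)^{2} = \left(98 + \left(- \frac{66}{-16} + \frac{4 - -12 - \left(-6\right) \left(-2\right)}{80}\right)\right)^{2} = \left(98 + \left(\left(-66\right) \left(- \frac{1}{16}\right) + \left(4 + 12 - 12\right) \frac{1}{80}\right)\right)^{2} = \left(98 + \left(\frac{33}{8} + 4 \cdot \frac{1}{80}\right)\right)^{2} = \left(98 + \left(\frac{33}{8} + \frac{1}{20}\right)\right)^{2} = \left(98 + \frac{167}{40}\right)^{2} = \left(\frac{4087}{40}\right)^{2} = \frac{16703569}{1600}$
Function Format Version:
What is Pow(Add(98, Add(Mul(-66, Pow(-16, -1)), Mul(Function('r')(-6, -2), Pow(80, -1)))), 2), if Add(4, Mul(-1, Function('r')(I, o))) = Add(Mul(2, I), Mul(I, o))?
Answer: Rational(16703569, 1600) ≈ 10440.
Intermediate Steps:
Function('r')(I, o) = Add(4, Mul(-2, I), Mul(-1, I, o)) (Function('r')(I, o) = Add(4, Mul(-1, Add(Mul(2, I), Mul(I, o)))) = Add(4, Add(Mul(-2, I), Mul(-1, I, o))) = Add(4, Mul(-2, I), Mul(-1, I, o)))
Pow(Add(98, Add(Mul(-66, Pow(-16, -1)), Mul(Function('r')(-6, -2), Pow(80, -1)))), 2) = Pow(Add(98, Add(Mul(-66, Pow(-16, -1)), Mul(Add(4, Mul(-2, -6), Mul(-1, -6, -2)), Pow(80, -1)))), 2) = Pow(Add(98, Add(Mul(-66, Rational(-1, 16)), Mul(Add(4, 12, -12), Rational(1, 80)))), 2) = Pow(Add(98, Add(Rational(33, 8), Mul(4, Rational(1, 80)))), 2) = Pow(Add(98, Add(Rational(33, 8), Rational(1, 20))), 2) = Pow(Add(98, Rational(167, 40)), 2) = Pow(Rational(4087, 40), 2) = Rational(16703569, 1600)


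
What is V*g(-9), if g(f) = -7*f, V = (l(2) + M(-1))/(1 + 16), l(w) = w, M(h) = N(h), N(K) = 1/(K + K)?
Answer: 189/34 ≈ 5.5588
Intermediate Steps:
N(K) = 1/(2*K)
M(h) = 1/(2*h)
V = 3/34 (V = (2 + (1/2)/(-1))/(1 + 16) = (2 + (1/2)*(-1))/17 = (2 - 1/2)*(1/17) = (3/2)*(1/17) = 3/34 ≈ 0.088235)
V*g(-9) = 3*(-7*(-9))/34 = (3/34)*63 = 189/34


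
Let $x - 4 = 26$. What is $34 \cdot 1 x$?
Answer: $1020$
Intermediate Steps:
$x = 30$ ($x = 4 + 26 = 30$)
$34 \cdot 1 x = 34 \cdot 1 \cdot 30 = 34 \cdot 30 = 1020$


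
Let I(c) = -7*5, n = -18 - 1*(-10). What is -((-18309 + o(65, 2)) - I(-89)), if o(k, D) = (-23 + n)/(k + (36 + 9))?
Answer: 2010171/110 ≈ 18274.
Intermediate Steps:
n = -8 (n = -18 + 10 = -8)
I(c) = -35
o(k, D) = -31/(45 + k) (o(k, D) = (-23 - 8)/(k + (36 + 9)) = -31/(k + 45) = -31/(45 + k))
-((-18309 + o(65, 2)) - I(-89)) = -((-18309 - 31/(45 + 65)) - 1*(-35)) = -((-18309 - 31/110) + 35) = -(-2014021/110 + 35) = -1*(-2010171/110) = 2010171/110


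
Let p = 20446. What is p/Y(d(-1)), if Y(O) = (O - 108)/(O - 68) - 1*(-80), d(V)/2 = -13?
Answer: 960962/3827 ≈ 251.10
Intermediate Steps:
d(V) = -26 (d(V) = 2*(-13) = -26)
Y(O) = 80 + (-108 + O)/(-68 + O) (Y(O) = (-108 + O)/(-68 + O) + 80 = 80 + (-108 + O)/(-68 + O))
p/Y(d(-1)) = 20446/(((-5548 + 81*(-26))/(-68 - 26))) = 20446/(((-5548 - 2106)/(-94))) = 20446/((-1/94*(-7654))) = 20446/(3827/47) = 20446*(47/3827) = 960962/3827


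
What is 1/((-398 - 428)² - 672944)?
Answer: 1/9332 ≈ 0.00010716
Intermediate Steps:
1/((-398 - 428)² - 672944) = 1/((-826)² - 672944) = 1/(682276 - 672944) = 1/9332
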